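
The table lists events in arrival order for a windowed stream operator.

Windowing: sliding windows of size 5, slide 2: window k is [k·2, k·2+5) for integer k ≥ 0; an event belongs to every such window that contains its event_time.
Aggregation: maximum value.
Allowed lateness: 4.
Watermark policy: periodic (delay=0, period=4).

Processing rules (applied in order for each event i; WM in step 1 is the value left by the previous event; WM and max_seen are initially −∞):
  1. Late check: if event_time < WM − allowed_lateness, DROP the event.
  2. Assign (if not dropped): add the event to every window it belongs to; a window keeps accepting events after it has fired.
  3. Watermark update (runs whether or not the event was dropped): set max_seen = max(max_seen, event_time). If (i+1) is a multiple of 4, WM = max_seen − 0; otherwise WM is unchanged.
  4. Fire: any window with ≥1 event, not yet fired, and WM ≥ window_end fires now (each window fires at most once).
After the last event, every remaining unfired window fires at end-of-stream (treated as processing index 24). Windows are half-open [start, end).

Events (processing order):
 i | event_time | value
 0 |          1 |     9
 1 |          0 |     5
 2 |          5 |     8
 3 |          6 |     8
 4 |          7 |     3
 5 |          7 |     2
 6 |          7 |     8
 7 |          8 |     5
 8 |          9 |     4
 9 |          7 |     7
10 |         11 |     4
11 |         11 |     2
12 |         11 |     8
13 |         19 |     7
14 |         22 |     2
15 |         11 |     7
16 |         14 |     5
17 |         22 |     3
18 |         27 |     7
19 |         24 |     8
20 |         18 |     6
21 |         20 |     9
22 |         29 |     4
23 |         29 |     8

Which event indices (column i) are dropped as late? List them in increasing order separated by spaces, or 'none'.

16 20 21

i=0 t=1 v=9: → [0,5); WM=−∞
i=1 t=0 v=5: → [0,5); WM=−∞
i=2 t=5 v=8: → [4,9),[2,7); WM=−∞
i=3 t=6 v=8: → [6,11),[4,9),[2,7); WM=6; [0,5) fires=9
i=4 t=7 v=3: → [6,11),[4,9); WM=6
i=5 t=7 v=2: → [6,11),[4,9); WM=6
i=6 t=7 v=8: → [6,11),[4,9); WM=6
i=7 t=8 v=5: → [8,13),[6,11),[4,9); WM=8; [2,7) fires=8
i=8 t=9 v=4: → [8,13),[6,11); WM=8
i=9 t=7 v=7: → [6,11),[4,9); WM=8
i=10 t=11 v=4: → [10,15),[8,13); WM=8
i=11 t=11 v=2: → [10,15),[8,13); WM=11; [4,9) fires=8 [6,11) fires=8
i=12 t=11 v=8: → [10,15),[8,13); WM=11
i=13 t=19 v=7: → [18,23),[16,21); WM=11
i=14 t=22 v=2: → [22,27),[20,25),[18,23); WM=11
i=15 t=11 v=7: → [10,15),[8,13); WM=22; [8,13) fires=8 [10,15) fires=8 [16,21) fires=7
i=16 t=14 v=5: DROP (t<22-4); WM=22
i=17 t=22 v=3: → [22,27),[20,25),[18,23); WM=22
i=18 t=27 v=7: → [26,31),[24,29); WM=22
i=19 t=24 v=8: → [24,29),[22,27),[20,25); WM=27; [18,23) fires=7 [20,25) fires=8 [22,27) fires=8
i=20 t=18 v=6: DROP (t<27-4); WM=27
i=21 t=20 v=9: DROP (t<27-4); WM=27
i=22 t=29 v=4: → [28,33),[26,31); WM=27
i=23 t=29 v=8: → [28,33),[26,31); WM=29; [24,29) fires=8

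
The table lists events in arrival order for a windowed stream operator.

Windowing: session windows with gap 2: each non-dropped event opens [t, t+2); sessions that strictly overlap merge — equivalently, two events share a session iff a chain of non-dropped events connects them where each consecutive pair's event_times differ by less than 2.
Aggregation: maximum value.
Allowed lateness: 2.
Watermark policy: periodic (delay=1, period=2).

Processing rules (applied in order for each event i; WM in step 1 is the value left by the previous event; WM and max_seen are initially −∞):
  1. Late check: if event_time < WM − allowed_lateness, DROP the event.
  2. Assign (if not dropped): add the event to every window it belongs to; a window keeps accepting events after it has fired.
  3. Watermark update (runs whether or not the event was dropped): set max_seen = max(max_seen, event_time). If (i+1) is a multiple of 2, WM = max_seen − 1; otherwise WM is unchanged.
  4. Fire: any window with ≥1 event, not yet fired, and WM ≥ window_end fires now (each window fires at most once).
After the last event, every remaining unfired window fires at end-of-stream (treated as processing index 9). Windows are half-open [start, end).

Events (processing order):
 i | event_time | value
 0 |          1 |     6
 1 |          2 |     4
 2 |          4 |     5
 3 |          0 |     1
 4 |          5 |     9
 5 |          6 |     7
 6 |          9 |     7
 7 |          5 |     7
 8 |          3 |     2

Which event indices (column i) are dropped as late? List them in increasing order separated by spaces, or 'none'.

i=0 t=1 v=6: → [1,3); WM=−∞
i=1 t=2 v=4: → [1,4); WM=1
i=2 t=4 v=5: → [4,6); WM=1
i=3 t=0 v=1: → [0,4); WM=3
i=4 t=5 v=9: → [4,7); WM=3
i=5 t=6 v=7: → [4,8); WM=5
i=6 t=9 v=7: → [9,11); WM=5
i=7 t=5 v=7: → [4,8); WM=8
i=8 t=3 v=2: DROP (t<8-2); WM=8

8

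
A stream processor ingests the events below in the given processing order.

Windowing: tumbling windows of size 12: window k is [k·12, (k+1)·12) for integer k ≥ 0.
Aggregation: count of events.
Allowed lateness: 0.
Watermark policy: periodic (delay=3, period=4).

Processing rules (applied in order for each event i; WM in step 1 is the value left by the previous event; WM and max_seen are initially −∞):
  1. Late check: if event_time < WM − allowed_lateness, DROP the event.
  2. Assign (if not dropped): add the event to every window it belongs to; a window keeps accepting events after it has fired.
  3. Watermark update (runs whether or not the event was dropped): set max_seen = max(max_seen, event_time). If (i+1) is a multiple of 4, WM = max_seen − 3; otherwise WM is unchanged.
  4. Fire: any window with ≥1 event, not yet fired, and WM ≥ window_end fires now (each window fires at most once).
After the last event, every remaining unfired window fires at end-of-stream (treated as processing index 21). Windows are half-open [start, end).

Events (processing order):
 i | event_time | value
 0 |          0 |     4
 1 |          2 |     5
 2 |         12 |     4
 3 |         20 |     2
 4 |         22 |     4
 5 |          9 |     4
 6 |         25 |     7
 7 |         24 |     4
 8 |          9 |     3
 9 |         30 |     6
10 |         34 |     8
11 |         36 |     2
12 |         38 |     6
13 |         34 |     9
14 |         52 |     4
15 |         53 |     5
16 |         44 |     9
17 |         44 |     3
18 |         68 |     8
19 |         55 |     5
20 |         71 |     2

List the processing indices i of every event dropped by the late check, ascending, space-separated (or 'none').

i=0 t=0 v=4: → [0,12); WM=−∞
i=1 t=2 v=5: → [0,12); WM=−∞
i=2 t=12 v=4: → [12,24); WM=−∞
i=3 t=20 v=2: → [12,24); WM=17; [0,12) fires=2
i=4 t=22 v=4: → [12,24); WM=17
i=5 t=9 v=4: DROP (t<17-0); WM=17
i=6 t=25 v=7: → [24,36); WM=17
i=7 t=24 v=4: → [24,36); WM=22
i=8 t=9 v=3: DROP (t<22-0); WM=22
i=9 t=30 v=6: → [24,36); WM=22
i=10 t=34 v=8: → [24,36); WM=22
i=11 t=36 v=2: → [36,48); WM=33; [12,24) fires=3
i=12 t=38 v=6: → [36,48); WM=33
i=13 t=34 v=9: → [24,36); WM=33
i=14 t=52 v=4: → [48,60); WM=33
i=15 t=53 v=5: → [48,60); WM=50; [24,36) fires=5 [36,48) fires=2
i=16 t=44 v=9: DROP (t<50-0); WM=50
i=17 t=44 v=3: DROP (t<50-0); WM=50
i=18 t=68 v=8: → [60,72); WM=50
i=19 t=55 v=5: → [48,60); WM=65; [48,60) fires=3
i=20 t=71 v=2: → [60,72); WM=65

5 8 16 17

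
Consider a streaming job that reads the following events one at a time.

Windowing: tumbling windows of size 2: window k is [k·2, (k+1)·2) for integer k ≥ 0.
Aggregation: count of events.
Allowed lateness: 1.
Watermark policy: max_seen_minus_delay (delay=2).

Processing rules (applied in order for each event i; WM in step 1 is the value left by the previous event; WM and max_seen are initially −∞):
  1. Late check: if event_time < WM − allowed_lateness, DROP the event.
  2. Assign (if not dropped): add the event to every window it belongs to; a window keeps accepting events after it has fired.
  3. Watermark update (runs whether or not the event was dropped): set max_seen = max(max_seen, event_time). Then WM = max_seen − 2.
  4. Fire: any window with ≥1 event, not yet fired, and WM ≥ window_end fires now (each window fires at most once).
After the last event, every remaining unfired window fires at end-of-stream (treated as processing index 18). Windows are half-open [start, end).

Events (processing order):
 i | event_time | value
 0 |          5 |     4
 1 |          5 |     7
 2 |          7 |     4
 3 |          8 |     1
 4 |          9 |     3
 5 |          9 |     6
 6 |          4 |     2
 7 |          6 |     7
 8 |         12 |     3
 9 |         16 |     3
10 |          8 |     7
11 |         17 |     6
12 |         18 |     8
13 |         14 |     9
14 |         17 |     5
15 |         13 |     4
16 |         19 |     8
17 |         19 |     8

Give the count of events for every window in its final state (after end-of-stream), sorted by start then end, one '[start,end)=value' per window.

i=0 t=5 v=4: → [4,6); WM=3
i=1 t=5 v=7: → [4,6); WM=3
i=2 t=7 v=4: → [6,8); WM=5
i=3 t=8 v=1: → [8,10); WM=6; [4,6) fires=2
i=4 t=9 v=3: → [8,10); WM=7
i=5 t=9 v=6: → [8,10); WM=7
i=6 t=4 v=2: DROP (t<7-1); WM=7
i=7 t=6 v=7: → [6,8); WM=7
i=8 t=12 v=3: → [12,14); WM=10; [6,8) fires=2 [8,10) fires=3
i=9 t=16 v=3: → [16,18); WM=14; [12,14) fires=1
i=10 t=8 v=7: DROP (t<14-1); WM=14
i=11 t=17 v=6: → [16,18); WM=15
i=12 t=18 v=8: → [18,20); WM=16
i=13 t=14 v=9: DROP (t<16-1); WM=16
i=14 t=17 v=5: → [16,18); WM=16
i=15 t=13 v=4: DROP (t<16-1); WM=16
i=16 t=19 v=8: → [18,20); WM=17
i=17 t=19 v=8: → [18,20); WM=17

[4,6)=2 [6,8)=2 [8,10)=3 [12,14)=1 [16,18)=3 [18,20)=3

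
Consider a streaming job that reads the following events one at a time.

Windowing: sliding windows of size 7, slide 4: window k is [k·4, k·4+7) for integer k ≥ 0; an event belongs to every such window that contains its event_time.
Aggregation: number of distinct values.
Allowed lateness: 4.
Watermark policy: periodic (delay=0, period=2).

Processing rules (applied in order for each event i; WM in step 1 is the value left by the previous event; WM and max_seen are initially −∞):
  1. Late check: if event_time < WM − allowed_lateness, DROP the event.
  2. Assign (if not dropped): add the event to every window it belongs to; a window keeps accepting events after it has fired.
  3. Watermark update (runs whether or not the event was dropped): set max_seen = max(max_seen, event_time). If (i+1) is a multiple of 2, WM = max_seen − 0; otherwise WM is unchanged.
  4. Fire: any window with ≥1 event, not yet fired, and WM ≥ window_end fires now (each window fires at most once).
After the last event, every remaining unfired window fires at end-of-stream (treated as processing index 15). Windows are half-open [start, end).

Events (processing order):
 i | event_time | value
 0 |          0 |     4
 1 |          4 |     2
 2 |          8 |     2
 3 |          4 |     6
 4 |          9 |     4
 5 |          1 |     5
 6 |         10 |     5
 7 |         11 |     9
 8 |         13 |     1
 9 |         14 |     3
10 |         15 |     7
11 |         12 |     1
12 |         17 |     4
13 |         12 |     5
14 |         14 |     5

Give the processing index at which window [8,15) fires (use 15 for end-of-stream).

11

i=0 t=0 v=4: → [0,7); WM=−∞
i=1 t=4 v=2: → [4,11),[0,7); WM=4
i=2 t=8 v=2: → [8,15),[4,11); WM=4
i=3 t=4 v=6: → [4,11),[0,7); WM=8; [0,7) fires=3
i=4 t=9 v=4: → [8,15),[4,11); WM=8
i=5 t=1 v=5: DROP (t<8-4); WM=9
i=6 t=10 v=5: → [8,15),[4,11); WM=9
i=7 t=11 v=9: → [8,15); WM=11; [4,11) fires=4
i=8 t=13 v=1: → [12,19),[8,15); WM=11
i=9 t=14 v=3: → [12,19),[8,15); WM=14
i=10 t=15 v=7: → [12,19); WM=14
i=11 t=12 v=1: → [12,19),[8,15); WM=15; [8,15) fires=6
i=12 t=17 v=4: → [16,23),[12,19); WM=15
i=13 t=12 v=5: → [12,19),[8,15); WM=17
i=14 t=14 v=5: → [12,19),[8,15); WM=17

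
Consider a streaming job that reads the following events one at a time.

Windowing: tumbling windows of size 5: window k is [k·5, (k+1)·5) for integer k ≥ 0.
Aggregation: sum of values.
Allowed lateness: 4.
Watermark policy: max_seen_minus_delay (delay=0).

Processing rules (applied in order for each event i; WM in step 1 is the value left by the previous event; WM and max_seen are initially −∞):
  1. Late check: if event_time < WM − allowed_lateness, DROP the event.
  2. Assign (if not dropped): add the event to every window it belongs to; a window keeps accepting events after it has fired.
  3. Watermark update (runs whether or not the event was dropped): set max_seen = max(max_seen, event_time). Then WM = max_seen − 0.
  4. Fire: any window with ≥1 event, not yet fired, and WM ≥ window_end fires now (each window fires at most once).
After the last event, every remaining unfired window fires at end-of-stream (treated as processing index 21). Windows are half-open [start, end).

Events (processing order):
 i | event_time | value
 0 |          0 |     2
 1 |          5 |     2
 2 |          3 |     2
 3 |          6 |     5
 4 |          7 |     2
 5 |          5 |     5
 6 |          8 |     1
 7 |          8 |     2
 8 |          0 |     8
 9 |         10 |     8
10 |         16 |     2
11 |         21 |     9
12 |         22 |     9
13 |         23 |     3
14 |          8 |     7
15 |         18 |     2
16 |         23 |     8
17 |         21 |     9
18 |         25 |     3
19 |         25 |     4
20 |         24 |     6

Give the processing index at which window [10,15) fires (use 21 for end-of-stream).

10

i=0 t=0 v=2: → [0,5); WM=0
i=1 t=5 v=2: → [5,10); WM=5; [0,5) fires=2
i=2 t=3 v=2: → [0,5); WM=5
i=3 t=6 v=5: → [5,10); WM=6
i=4 t=7 v=2: → [5,10); WM=7
i=5 t=5 v=5: → [5,10); WM=7
i=6 t=8 v=1: → [5,10); WM=8
i=7 t=8 v=2: → [5,10); WM=8
i=8 t=0 v=8: DROP (t<8-4); WM=8
i=9 t=10 v=8: → [10,15); WM=10; [5,10) fires=17
i=10 t=16 v=2: → [15,20); WM=16; [10,15) fires=8
i=11 t=21 v=9: → [20,25); WM=21; [15,20) fires=2
i=12 t=22 v=9: → [20,25); WM=22
i=13 t=23 v=3: → [20,25); WM=23
i=14 t=8 v=7: DROP (t<23-4); WM=23
i=15 t=18 v=2: DROP (t<23-4); WM=23
i=16 t=23 v=8: → [20,25); WM=23
i=17 t=21 v=9: → [20,25); WM=23
i=18 t=25 v=3: → [25,30); WM=25; [20,25) fires=38
i=19 t=25 v=4: → [25,30); WM=25
i=20 t=24 v=6: → [20,25); WM=25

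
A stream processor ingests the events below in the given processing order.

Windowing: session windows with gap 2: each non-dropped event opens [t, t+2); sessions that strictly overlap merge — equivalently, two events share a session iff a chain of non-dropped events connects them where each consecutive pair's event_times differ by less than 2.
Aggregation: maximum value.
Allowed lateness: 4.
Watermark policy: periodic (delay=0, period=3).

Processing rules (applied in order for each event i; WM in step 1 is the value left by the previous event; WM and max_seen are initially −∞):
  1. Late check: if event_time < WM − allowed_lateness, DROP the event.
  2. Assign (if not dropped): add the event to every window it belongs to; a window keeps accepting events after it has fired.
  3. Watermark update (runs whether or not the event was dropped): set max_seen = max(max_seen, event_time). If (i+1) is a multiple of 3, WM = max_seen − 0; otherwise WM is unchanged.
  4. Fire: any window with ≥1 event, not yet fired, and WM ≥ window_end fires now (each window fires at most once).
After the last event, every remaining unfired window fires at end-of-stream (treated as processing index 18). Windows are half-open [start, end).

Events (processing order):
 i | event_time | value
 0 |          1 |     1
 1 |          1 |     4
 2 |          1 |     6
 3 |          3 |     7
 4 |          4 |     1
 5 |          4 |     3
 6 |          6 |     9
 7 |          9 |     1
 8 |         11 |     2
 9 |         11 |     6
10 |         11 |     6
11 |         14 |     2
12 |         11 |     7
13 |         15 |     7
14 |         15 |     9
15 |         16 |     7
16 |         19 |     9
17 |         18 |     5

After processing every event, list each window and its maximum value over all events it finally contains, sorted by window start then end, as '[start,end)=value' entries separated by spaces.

i=0 t=1 v=1: → [1,3); WM=−∞
i=1 t=1 v=4: → [1,3); WM=−∞
i=2 t=1 v=6: → [1,3); WM=1
i=3 t=3 v=7: → [3,5); WM=1
i=4 t=4 v=1: → [3,6); WM=1
i=5 t=4 v=3: → [3,6); WM=4
i=6 t=6 v=9: → [6,8); WM=4
i=7 t=9 v=1: → [9,11); WM=4
i=8 t=11 v=2: → [11,13); WM=11
i=9 t=11 v=6: → [11,13); WM=11
i=10 t=11 v=6: → [11,13); WM=11
i=11 t=14 v=2: → [14,16); WM=14
i=12 t=11 v=7: → [11,13); WM=14
i=13 t=15 v=7: → [14,17); WM=14
i=14 t=15 v=9: → [14,17); WM=15
i=15 t=16 v=7: → [14,18); WM=15
i=16 t=19 v=9: → [19,21); WM=15
i=17 t=18 v=5: → [18,21); WM=19

[1,3)=6 [3,6)=7 [6,8)=9 [9,11)=1 [11,13)=7 [14,18)=9 [18,21)=9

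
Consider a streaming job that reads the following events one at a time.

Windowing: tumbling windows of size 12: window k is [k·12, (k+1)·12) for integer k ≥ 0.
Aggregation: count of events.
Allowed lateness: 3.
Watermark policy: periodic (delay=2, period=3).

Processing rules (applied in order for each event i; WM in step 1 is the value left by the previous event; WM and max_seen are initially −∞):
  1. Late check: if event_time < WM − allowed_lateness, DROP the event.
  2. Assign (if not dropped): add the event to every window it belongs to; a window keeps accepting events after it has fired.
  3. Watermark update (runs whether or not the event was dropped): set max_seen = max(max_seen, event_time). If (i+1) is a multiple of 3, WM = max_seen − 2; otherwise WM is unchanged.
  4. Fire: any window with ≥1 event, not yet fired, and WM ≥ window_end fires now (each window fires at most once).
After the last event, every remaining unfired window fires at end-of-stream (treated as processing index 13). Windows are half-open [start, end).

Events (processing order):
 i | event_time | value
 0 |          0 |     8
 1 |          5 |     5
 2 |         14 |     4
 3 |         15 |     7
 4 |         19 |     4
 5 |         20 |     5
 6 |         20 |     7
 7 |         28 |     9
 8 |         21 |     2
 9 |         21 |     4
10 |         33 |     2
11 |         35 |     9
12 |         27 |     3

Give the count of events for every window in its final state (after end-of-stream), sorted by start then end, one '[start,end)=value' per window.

[0,12)=2 [12,24)=6 [24,36)=3

i=0 t=0 v=8: → [0,12); WM=−∞
i=1 t=5 v=5: → [0,12); WM=−∞
i=2 t=14 v=4: → [12,24); WM=12; [0,12) fires=2
i=3 t=15 v=7: → [12,24); WM=12
i=4 t=19 v=4: → [12,24); WM=12
i=5 t=20 v=5: → [12,24); WM=18
i=6 t=20 v=7: → [12,24); WM=18
i=7 t=28 v=9: → [24,36); WM=18
i=8 t=21 v=2: → [12,24); WM=26; [12,24) fires=6
i=9 t=21 v=4: DROP (t<26-3); WM=26
i=10 t=33 v=2: → [24,36); WM=26
i=11 t=35 v=9: → [24,36); WM=33
i=12 t=27 v=3: DROP (t<33-3); WM=33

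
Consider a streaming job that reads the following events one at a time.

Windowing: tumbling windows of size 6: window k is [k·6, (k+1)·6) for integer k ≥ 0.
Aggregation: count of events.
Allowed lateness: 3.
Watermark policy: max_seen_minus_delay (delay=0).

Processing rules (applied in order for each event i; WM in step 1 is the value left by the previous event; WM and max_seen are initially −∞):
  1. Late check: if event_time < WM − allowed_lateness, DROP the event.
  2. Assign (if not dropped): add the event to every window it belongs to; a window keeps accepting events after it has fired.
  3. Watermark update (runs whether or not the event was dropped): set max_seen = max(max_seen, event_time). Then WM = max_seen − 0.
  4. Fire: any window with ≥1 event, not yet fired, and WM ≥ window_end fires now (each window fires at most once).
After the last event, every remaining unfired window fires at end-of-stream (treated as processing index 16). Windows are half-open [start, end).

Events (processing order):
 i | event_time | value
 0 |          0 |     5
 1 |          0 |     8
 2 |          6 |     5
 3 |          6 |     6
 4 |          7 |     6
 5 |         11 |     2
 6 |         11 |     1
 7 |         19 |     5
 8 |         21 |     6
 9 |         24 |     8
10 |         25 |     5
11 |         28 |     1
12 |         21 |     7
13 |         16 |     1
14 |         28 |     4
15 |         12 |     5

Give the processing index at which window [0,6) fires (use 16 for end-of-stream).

2

i=0 t=0 v=5: → [0,6); WM=0
i=1 t=0 v=8: → [0,6); WM=0
i=2 t=6 v=5: → [6,12); WM=6; [0,6) fires=2
i=3 t=6 v=6: → [6,12); WM=6
i=4 t=7 v=6: → [6,12); WM=7
i=5 t=11 v=2: → [6,12); WM=11
i=6 t=11 v=1: → [6,12); WM=11
i=7 t=19 v=5: → [18,24); WM=19; [6,12) fires=5
i=8 t=21 v=6: → [18,24); WM=21
i=9 t=24 v=8: → [24,30); WM=24; [18,24) fires=2
i=10 t=25 v=5: → [24,30); WM=25
i=11 t=28 v=1: → [24,30); WM=28
i=12 t=21 v=7: DROP (t<28-3); WM=28
i=13 t=16 v=1: DROP (t<28-3); WM=28
i=14 t=28 v=4: → [24,30); WM=28
i=15 t=12 v=5: DROP (t<28-3); WM=28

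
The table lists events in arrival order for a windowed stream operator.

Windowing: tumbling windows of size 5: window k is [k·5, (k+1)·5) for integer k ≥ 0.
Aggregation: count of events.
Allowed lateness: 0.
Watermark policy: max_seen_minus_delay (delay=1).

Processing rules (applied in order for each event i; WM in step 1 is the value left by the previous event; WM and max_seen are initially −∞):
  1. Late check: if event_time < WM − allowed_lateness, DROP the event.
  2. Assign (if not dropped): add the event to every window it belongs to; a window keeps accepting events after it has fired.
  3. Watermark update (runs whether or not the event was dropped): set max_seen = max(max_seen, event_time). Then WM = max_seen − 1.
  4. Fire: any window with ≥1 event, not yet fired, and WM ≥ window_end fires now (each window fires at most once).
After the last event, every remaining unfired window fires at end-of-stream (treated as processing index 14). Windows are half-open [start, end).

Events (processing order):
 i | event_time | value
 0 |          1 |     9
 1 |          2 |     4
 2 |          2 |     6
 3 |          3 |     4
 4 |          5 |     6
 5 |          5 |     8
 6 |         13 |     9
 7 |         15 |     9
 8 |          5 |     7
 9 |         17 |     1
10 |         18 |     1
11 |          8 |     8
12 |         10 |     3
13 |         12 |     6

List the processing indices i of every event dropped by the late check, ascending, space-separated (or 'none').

8 11 12 13

i=0 t=1 v=9: → [0,5); WM=0
i=1 t=2 v=4: → [0,5); WM=1
i=2 t=2 v=6: → [0,5); WM=1
i=3 t=3 v=4: → [0,5); WM=2
i=4 t=5 v=6: → [5,10); WM=4
i=5 t=5 v=8: → [5,10); WM=4
i=6 t=13 v=9: → [10,15); WM=12; [0,5) fires=4 [5,10) fires=2
i=7 t=15 v=9: → [15,20); WM=14
i=8 t=5 v=7: DROP (t<14-0); WM=14
i=9 t=17 v=1: → [15,20); WM=16; [10,15) fires=1
i=10 t=18 v=1: → [15,20); WM=17
i=11 t=8 v=8: DROP (t<17-0); WM=17
i=12 t=10 v=3: DROP (t<17-0); WM=17
i=13 t=12 v=6: DROP (t<17-0); WM=17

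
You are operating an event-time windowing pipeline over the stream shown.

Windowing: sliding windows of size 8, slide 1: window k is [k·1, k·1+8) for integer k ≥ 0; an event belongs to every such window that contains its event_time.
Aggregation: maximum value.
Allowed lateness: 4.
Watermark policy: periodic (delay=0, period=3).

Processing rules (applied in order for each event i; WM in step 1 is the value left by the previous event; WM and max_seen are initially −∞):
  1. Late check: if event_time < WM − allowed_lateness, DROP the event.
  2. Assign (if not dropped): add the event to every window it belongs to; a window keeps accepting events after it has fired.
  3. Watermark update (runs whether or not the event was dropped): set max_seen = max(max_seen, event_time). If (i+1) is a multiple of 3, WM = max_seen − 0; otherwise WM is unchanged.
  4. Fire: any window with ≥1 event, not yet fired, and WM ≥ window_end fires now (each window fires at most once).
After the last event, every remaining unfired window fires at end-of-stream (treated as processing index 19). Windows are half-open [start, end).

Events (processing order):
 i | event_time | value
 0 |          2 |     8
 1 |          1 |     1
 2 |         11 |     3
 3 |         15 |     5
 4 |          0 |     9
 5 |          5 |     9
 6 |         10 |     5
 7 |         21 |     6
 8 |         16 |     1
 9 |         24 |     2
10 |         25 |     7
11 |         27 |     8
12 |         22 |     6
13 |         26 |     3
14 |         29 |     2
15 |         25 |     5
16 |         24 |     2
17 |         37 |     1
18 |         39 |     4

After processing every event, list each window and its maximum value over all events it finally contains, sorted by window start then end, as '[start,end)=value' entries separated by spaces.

i=0 t=2 v=8: → [2,10),[1,9),[0,8); WM=−∞
i=1 t=1 v=1: → [1,9),[0,8); WM=−∞
i=2 t=11 v=3: → [11,19),[10,18),[9,17),[8,16),[7,15),[6,14),[5,13),[4,12); WM=11; [0,8) fires=8 [1,9) fires=8 [2,10) fires=8
i=3 t=15 v=5: → [15,23),[14,22),[13,21),[12,20),[11,19),[10,18),[9,17),[8,16); WM=11
i=4 t=0 v=9: DROP (t<11-4); WM=11
i=5 t=5 v=9: DROP (t<11-4); WM=15; [4,12) fires=3 [5,13) fires=3 [6,14) fires=3 [7,15) fires=3
i=6 t=10 v=5: DROP (t<15-4); WM=15
i=7 t=21 v=6: → [21,29),[20,28),[19,27),[18,26),[17,25),[16,24),[15,23),[14,22); WM=15
i=8 t=16 v=1: → [16,24),[15,23),[14,22),[13,21),[12,20),[11,19),[10,18),[9,17); WM=21; [8,16) fires=5 [9,17) fires=5 [10,18) fires=5 [11,19) fires=5 [12,20) fires=5 [13,21) fires=5
i=9 t=24 v=2: → [24,32),[23,31),[22,30),[21,29),[20,28),[19,27),[18,26),[17,25); WM=21
i=10 t=25 v=7: → [25,33),[24,32),[23,31),[22,30),[21,29),[20,28),[19,27),[18,26); WM=21
i=11 t=27 v=8: → [27,35),[26,34),[25,33),[24,32),[23,31),[22,30),[21,29),[20,28); WM=27; [14,22) fires=6 [15,23) fires=6 [16,24) fires=6 [17,25) fires=6 [18,26) fires=7 [19,27) fires=7
i=12 t=22 v=6: DROP (t<27-4); WM=27
i=13 t=26 v=3: → [26,34),[25,33),[24,32),[23,31),[22,30),[21,29),[20,28),[19,27); WM=27
i=14 t=29 v=2: → [29,37),[28,36),[27,35),[26,34),[25,33),[24,32),[23,31),[22,30); WM=29; [20,28) fires=8 [21,29) fires=8
i=15 t=25 v=5: → [25,33),[24,32),[23,31),[22,30),[21,29),[20,28),[19,27),[18,26); WM=29
i=16 t=24 v=2: DROP (t<29-4); WM=29
i=17 t=37 v=1: → [37,45),[36,44),[35,43),[34,42),[33,41),[32,40),[31,39),[30,38); WM=37; [22,30) fires=8 [23,31) fires=8 [24,32) fires=8 [25,33) fires=8 [26,34) fires=8 [27,35) fires=8 [28,36) fires=2 [29,37) fires=2
i=18 t=39 v=4: → [39,47),[38,46),[37,45),[36,44),[35,43),[34,42),[33,41),[32,40); WM=37

[0,8)=8 [1,9)=8 [2,10)=8 [4,12)=3 [5,13)=3 [6,14)=3 [7,15)=3 [8,16)=5 [9,17)=5 [10,18)=5 [11,19)=5 [12,20)=5 [13,21)=5 [14,22)=6 [15,23)=6 [16,24)=6 [17,25)=6 [18,26)=7 [19,27)=7 [20,28)=8 [21,29)=8 [22,30)=8 [23,31)=8 [24,32)=8 [25,33)=8 [26,34)=8 [27,35)=8 [28,36)=2 [29,37)=2 [30,38)=1 [31,39)=1 [32,40)=4 [33,41)=4 [34,42)=4 [35,43)=4 [36,44)=4 [37,45)=4 [38,46)=4 [39,47)=4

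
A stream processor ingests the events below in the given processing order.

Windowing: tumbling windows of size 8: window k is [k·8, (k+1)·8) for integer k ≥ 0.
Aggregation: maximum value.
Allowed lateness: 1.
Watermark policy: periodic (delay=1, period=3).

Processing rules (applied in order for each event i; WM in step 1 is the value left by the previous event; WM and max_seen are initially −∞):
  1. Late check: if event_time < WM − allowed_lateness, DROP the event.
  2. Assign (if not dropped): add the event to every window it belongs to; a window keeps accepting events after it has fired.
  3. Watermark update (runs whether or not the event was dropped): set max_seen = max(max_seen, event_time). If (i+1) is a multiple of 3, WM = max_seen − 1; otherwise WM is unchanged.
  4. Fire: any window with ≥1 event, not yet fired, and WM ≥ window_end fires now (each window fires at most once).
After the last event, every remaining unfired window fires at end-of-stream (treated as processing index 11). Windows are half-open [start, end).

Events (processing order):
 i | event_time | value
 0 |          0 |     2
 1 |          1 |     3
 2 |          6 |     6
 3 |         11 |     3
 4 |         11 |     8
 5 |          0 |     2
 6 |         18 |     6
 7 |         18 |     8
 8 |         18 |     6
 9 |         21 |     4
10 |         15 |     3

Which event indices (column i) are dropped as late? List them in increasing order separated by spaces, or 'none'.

i=0 t=0 v=2: → [0,8); WM=−∞
i=1 t=1 v=3: → [0,8); WM=−∞
i=2 t=6 v=6: → [0,8); WM=5
i=3 t=11 v=3: → [8,16); WM=5
i=4 t=11 v=8: → [8,16); WM=5
i=5 t=0 v=2: DROP (t<5-1); WM=10; [0,8) fires=6
i=6 t=18 v=6: → [16,24); WM=10
i=7 t=18 v=8: → [16,24); WM=10
i=8 t=18 v=6: → [16,24); WM=17; [8,16) fires=8
i=9 t=21 v=4: → [16,24); WM=17
i=10 t=15 v=3: DROP (t<17-1); WM=17

5 10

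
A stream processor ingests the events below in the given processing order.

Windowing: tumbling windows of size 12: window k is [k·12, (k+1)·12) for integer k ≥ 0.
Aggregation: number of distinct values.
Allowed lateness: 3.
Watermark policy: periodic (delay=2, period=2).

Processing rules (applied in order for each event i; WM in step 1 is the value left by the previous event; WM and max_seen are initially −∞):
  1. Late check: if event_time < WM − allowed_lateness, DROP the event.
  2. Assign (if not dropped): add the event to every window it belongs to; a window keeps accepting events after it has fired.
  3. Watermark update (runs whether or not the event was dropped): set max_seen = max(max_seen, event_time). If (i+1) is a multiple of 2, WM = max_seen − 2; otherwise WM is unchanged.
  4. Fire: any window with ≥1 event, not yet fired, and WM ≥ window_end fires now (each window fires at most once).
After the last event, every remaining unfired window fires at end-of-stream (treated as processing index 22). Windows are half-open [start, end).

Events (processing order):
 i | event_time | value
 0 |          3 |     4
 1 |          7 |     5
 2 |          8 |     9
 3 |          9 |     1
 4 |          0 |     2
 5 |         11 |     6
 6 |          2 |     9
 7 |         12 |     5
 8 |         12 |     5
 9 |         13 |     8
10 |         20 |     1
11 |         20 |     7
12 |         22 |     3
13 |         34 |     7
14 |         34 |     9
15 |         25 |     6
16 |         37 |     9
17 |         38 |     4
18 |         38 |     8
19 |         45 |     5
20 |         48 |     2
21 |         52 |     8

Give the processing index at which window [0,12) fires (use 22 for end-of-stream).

i=0 t=3 v=4: → [0,12); WM=−∞
i=1 t=7 v=5: → [0,12); WM=5
i=2 t=8 v=9: → [0,12); WM=5
i=3 t=9 v=1: → [0,12); WM=7
i=4 t=0 v=2: DROP (t<7-3); WM=7
i=5 t=11 v=6: → [0,12); WM=9
i=6 t=2 v=9: DROP (t<9-3); WM=9
i=7 t=12 v=5: → [12,24); WM=10
i=8 t=12 v=5: → [12,24); WM=10
i=9 t=13 v=8: → [12,24); WM=11
i=10 t=20 v=1: → [12,24); WM=11
i=11 t=20 v=7: → [12,24); WM=18; [0,12) fires=5
i=12 t=22 v=3: → [12,24); WM=18
i=13 t=34 v=7: → [24,36); WM=32; [12,24) fires=5
i=14 t=34 v=9: → [24,36); WM=32
i=15 t=25 v=6: DROP (t<32-3); WM=32
i=16 t=37 v=9: → [36,48); WM=32
i=17 t=38 v=4: → [36,48); WM=36; [24,36) fires=2
i=18 t=38 v=8: → [36,48); WM=36
i=19 t=45 v=5: → [36,48); WM=43
i=20 t=48 v=2: → [48,60); WM=43
i=21 t=52 v=8: → [48,60); WM=50; [36,48) fires=4

11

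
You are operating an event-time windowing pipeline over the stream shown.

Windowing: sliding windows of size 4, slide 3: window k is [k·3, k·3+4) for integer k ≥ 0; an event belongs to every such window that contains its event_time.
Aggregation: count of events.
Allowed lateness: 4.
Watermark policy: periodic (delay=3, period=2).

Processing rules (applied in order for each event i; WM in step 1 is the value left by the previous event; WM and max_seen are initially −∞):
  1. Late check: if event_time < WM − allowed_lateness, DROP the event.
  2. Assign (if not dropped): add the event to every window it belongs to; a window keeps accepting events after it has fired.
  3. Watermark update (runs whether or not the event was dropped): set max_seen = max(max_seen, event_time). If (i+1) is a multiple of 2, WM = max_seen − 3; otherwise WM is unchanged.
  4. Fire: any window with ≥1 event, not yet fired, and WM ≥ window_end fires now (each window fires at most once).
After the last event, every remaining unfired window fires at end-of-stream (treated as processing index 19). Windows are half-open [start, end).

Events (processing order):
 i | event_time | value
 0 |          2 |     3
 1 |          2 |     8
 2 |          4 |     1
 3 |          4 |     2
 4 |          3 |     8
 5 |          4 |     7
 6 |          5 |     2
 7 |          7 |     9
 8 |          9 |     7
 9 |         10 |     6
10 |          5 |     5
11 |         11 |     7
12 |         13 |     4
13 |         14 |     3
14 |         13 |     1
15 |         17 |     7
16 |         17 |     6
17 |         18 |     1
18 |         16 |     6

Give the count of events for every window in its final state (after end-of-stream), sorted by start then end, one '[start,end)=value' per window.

i=0 t=2 v=3: → [0,4); WM=−∞
i=1 t=2 v=8: → [0,4); WM=-1
i=2 t=4 v=1: → [3,7); WM=-1
i=3 t=4 v=2: → [3,7); WM=1
i=4 t=3 v=8: → [3,7),[0,4); WM=1
i=5 t=4 v=7: → [3,7); WM=1
i=6 t=5 v=2: → [3,7); WM=1
i=7 t=7 v=9: → [6,10); WM=4; [0,4) fires=3
i=8 t=9 v=7: → [9,13),[6,10); WM=4
i=9 t=10 v=6: → [9,13); WM=7; [3,7) fires=5
i=10 t=5 v=5: → [3,7); WM=7
i=11 t=11 v=7: → [9,13); WM=8
i=12 t=13 v=4: → [12,16); WM=8
i=13 t=14 v=3: → [12,16); WM=11; [6,10) fires=2
i=14 t=13 v=1: → [12,16); WM=11
i=15 t=17 v=7: → [15,19); WM=14; [9,13) fires=3
i=16 t=17 v=6: → [15,19); WM=14
i=17 t=18 v=1: → [18,22),[15,19); WM=15
i=18 t=16 v=6: → [15,19); WM=15

[0,4)=3 [3,7)=6 [6,10)=2 [9,13)=3 [12,16)=3 [15,19)=4 [18,22)=1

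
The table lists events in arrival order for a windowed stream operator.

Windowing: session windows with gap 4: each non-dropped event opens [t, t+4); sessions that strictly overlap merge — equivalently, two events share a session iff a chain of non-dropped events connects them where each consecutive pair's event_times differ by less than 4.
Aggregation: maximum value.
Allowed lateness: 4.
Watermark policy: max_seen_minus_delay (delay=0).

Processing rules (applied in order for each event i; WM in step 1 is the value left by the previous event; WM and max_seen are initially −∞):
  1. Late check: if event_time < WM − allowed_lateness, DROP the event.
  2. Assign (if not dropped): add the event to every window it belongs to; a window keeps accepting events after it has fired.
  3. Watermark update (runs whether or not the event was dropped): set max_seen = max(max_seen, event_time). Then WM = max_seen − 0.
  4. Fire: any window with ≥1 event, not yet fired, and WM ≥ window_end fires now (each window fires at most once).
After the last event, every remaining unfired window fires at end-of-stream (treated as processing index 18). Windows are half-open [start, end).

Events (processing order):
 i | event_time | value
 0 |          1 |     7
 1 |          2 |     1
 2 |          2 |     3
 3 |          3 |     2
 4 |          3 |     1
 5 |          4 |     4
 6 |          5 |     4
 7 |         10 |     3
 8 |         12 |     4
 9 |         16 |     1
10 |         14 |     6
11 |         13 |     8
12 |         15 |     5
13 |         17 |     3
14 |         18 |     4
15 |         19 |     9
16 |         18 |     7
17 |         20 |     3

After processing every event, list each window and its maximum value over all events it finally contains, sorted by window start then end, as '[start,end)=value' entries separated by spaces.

i=0 t=1 v=7: → [1,5); WM=1
i=1 t=2 v=1: → [1,6); WM=2
i=2 t=2 v=3: → [1,6); WM=2
i=3 t=3 v=2: → [1,7); WM=3
i=4 t=3 v=1: → [1,7); WM=3
i=5 t=4 v=4: → [1,8); WM=4
i=6 t=5 v=4: → [1,9); WM=5
i=7 t=10 v=3: → [10,14); WM=10
i=8 t=12 v=4: → [10,16); WM=12
i=9 t=16 v=1: → [16,20); WM=16
i=10 t=14 v=6: → [10,20); WM=16
i=11 t=13 v=8: → [10,20); WM=16
i=12 t=15 v=5: → [10,20); WM=16
i=13 t=17 v=3: → [10,21); WM=17
i=14 t=18 v=4: → [10,22); WM=18
i=15 t=19 v=9: → [10,23); WM=19
i=16 t=18 v=7: → [10,23); WM=19
i=17 t=20 v=3: → [10,24); WM=20

[1,9)=7 [10,24)=9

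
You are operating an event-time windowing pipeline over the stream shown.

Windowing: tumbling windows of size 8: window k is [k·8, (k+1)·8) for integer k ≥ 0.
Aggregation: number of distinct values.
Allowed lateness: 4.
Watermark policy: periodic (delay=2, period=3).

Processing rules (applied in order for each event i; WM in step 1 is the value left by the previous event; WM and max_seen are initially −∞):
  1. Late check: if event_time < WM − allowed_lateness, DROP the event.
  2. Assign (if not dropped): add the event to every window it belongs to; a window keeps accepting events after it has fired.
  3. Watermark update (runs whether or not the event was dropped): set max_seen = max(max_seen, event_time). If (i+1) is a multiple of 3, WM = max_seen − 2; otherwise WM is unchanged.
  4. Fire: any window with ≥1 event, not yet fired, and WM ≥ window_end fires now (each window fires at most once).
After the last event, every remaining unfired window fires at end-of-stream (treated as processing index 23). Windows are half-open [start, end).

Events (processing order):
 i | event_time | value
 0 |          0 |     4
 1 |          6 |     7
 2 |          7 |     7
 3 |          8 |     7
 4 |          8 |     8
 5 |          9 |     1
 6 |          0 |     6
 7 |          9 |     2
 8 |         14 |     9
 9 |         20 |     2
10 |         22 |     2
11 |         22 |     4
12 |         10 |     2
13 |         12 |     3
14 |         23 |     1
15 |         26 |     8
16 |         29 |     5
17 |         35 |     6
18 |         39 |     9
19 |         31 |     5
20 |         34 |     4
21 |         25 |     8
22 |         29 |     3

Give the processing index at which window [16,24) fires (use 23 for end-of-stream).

i=0 t=0 v=4: → [0,8); WM=−∞
i=1 t=6 v=7: → [0,8); WM=−∞
i=2 t=7 v=7: → [0,8); WM=5
i=3 t=8 v=7: → [8,16); WM=5
i=4 t=8 v=8: → [8,16); WM=5
i=5 t=9 v=1: → [8,16); WM=7
i=6 t=0 v=6: DROP (t<7-4); WM=7
i=7 t=9 v=2: → [8,16); WM=7
i=8 t=14 v=9: → [8,16); WM=12; [0,8) fires=2
i=9 t=20 v=2: → [16,24); WM=12
i=10 t=22 v=2: → [16,24); WM=12
i=11 t=22 v=4: → [16,24); WM=20; [8,16) fires=5
i=12 t=10 v=2: DROP (t<20-4); WM=20
i=13 t=12 v=3: DROP (t<20-4); WM=20
i=14 t=23 v=1: → [16,24); WM=21
i=15 t=26 v=8: → [24,32); WM=21
i=16 t=29 v=5: → [24,32); WM=21
i=17 t=35 v=6: → [32,40); WM=33; [16,24) fires=3 [24,32) fires=2
i=18 t=39 v=9: → [32,40); WM=33
i=19 t=31 v=5: → [24,32); WM=33
i=20 t=34 v=4: → [32,40); WM=37
i=21 t=25 v=8: DROP (t<37-4); WM=37
i=22 t=29 v=3: DROP (t<37-4); WM=37

17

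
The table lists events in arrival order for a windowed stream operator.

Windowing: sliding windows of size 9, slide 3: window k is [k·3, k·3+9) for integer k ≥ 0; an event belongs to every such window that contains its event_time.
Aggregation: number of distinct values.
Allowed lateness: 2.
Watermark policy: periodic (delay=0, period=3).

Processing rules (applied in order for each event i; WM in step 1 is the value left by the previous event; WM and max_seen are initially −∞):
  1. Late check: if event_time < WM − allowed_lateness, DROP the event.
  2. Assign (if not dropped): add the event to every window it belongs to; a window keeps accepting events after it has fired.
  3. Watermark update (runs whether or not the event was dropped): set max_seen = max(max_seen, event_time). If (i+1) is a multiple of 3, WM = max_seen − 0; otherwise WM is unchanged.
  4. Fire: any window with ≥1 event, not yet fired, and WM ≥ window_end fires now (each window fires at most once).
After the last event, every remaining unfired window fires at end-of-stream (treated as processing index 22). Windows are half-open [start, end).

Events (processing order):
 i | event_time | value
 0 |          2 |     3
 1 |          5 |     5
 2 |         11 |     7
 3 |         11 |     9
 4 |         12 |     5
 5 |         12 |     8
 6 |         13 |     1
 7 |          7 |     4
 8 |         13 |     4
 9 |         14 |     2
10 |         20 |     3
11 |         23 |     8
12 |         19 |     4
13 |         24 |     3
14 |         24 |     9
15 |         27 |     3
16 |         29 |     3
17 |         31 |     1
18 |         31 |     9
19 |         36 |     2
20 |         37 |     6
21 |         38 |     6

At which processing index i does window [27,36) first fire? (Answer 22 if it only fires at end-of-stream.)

i=0 t=2 v=3: → [0,9); WM=−∞
i=1 t=5 v=5: → [3,12),[0,9); WM=−∞
i=2 t=11 v=7: → [9,18),[6,15),[3,12); WM=11; [0,9) fires=2
i=3 t=11 v=9: → [9,18),[6,15),[3,12); WM=11
i=4 t=12 v=5: → [12,21),[9,18),[6,15); WM=11
i=5 t=12 v=8: → [12,21),[9,18),[6,15); WM=12; [3,12) fires=3
i=6 t=13 v=1: → [12,21),[9,18),[6,15); WM=12
i=7 t=7 v=4: DROP (t<12-2); WM=12
i=8 t=13 v=4: → [12,21),[9,18),[6,15); WM=13
i=9 t=14 v=2: → [12,21),[9,18),[6,15); WM=13
i=10 t=20 v=3: → [18,27),[15,24),[12,21); WM=13
i=11 t=23 v=8: → [21,30),[18,27),[15,24); WM=23; [6,15) fires=7 [9,18) fires=7 [12,21) fires=6
i=12 t=19 v=4: DROP (t<23-2); WM=23
i=13 t=24 v=3: → [24,33),[21,30),[18,27); WM=23
i=14 t=24 v=9: → [24,33),[21,30),[18,27); WM=24; [15,24) fires=2
i=15 t=27 v=3: → [27,36),[24,33),[21,30); WM=24
i=16 t=29 v=3: → [27,36),[24,33),[21,30); WM=24
i=17 t=31 v=1: → [30,39),[27,36),[24,33); WM=31; [18,27) fires=3 [21,30) fires=3
i=18 t=31 v=9: → [30,39),[27,36),[24,33); WM=31
i=19 t=36 v=2: → [36,45),[33,42),[30,39); WM=31
i=20 t=37 v=6: → [36,45),[33,42),[30,39); WM=37; [24,33) fires=3 [27,36) fires=3
i=21 t=38 v=6: → [36,45),[33,42),[30,39); WM=37

20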